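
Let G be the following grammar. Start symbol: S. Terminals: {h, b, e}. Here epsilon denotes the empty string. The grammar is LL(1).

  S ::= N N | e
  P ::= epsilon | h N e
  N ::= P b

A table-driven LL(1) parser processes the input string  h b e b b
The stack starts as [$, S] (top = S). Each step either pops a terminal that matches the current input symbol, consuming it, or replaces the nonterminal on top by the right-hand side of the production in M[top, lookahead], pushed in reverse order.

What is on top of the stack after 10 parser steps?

step 1: stack=$ S  input=h b e b b $  — expand S ::= N N
step 2: stack=$ N N  input=h b e b b $  — expand N ::= P b
step 3: stack=$ N b P  input=h b e b b $  — expand P ::= h N e
step 4: stack=$ N b e N h  input=h b e b b $  — match h
step 5: stack=$ N b e N  input=b e b b $  — expand N ::= P b
step 6: stack=$ N b e b P  input=b e b b $  — expand P ::= epsilon
step 7: stack=$ N b e b  input=b e b b $  — match b
step 8: stack=$ N b e  input=e b b $  — match e
step 9: stack=$ N b  input=b b $  — match b
step 10: stack=$ N  input=b $  — expand N ::= P b
Stack after step 10: $ b P (top = P).

P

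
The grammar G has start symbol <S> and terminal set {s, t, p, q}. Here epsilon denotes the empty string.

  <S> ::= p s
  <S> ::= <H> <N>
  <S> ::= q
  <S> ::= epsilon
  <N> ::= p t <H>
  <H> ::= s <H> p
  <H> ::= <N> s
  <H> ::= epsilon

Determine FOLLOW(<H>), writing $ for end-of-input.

FIRST(<N>): from <N>::=p t <H> we get {p}. So FIRST(<N>) = {p}.
FIRST(<H>): from <H>::=s <H> p we get {s}; from <H>::=<N> s we get {p}; from <H>::=epsilon we get {epsilon}. So FIRST(<H>) = {epsilon, p, s}.
FIRST(<S>): from <S>::=p s we get {p}; from <S>::=<H> <N> we get {p, s}; from <S>::=q we get {q}; from <S>::=epsilon we get {epsilon}. So FIRST(<S>) = {epsilon, p, q, s}.
FOLLOW(<S>) includes $ since <S> is the start symbol.
FOLLOW(<S>): <S> appears on no right-hand side. Thus FOLLOW(<S>) = {$}.
FOLLOW(<N>): in <S>::=<H> <N>, the suffix after <N> is empty, so FOLLOW(<N>) ⊇ FOLLOW(<S>) = {$}; in <H>::=<N> s, <N> is followed by s with FIRST {s}. Thus FOLLOW(<N>) = {$, s}.
FOLLOW(<H>): in <S>::=<H> <N>, <H> is followed by <N> with FIRST {p}; in <N>::=p t <H>, the suffix after <H> is empty, so FOLLOW(<H>) ⊇ FOLLOW(<N>) = {$, s}; in <H>::=s <H> p, <H> is followed by p with FIRST {p}. Thus FOLLOW(<H>) = {$, p, s}.

{$, p, s}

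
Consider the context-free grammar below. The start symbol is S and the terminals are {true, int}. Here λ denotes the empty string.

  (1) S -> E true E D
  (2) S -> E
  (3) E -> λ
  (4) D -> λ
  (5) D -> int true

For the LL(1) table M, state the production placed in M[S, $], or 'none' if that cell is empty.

FIRST(E) = {λ}
FIRST(D) = {λ, int}
FIRST(S) = {λ, true}  (via E true E D, E)
FOLLOW(S) includes $ since S is the start symbol.
FOLLOW(S): S appears on no right-hand side. Thus FOLLOW(S) = {$}.
For S -> E true E D: FIRST(E true E D) = {true}, so it goes in M[S, t] for t ∈ {true}.
For S -> E: FIRST(E) = {λ}, so it goes in M[S, t] for t ∈ {}; since λ ∈ FIRST, also for every t ∈ FOLLOW(S) = {$}.

S -> E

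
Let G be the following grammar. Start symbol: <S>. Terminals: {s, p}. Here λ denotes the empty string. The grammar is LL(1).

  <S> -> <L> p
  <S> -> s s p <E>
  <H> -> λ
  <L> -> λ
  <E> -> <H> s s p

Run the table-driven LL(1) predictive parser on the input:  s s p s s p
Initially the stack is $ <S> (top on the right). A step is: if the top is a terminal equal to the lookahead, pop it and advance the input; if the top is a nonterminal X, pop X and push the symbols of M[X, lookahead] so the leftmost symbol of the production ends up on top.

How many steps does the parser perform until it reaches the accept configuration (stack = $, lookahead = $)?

     Stack        Input          Action
  1  $ <S>        s s p s s p $  expand <S> -> s s p <E>
  2  $ <E> p s s  s s p s s p $  match s
  3  $ <E> p s    s p s s p $    match s
  4  $ <E> p      p s s p $      match p
  5  $ <E>        s s p $        expand <E> -> <H> s s p
  6  $ p s s <H>  s s p $        expand <H> -> λ
  7  $ p s s      s s p $        match s
  8  $ p s        s p $          match s
  9  $ p          p $            match p
Accept reached after 9 steps.

9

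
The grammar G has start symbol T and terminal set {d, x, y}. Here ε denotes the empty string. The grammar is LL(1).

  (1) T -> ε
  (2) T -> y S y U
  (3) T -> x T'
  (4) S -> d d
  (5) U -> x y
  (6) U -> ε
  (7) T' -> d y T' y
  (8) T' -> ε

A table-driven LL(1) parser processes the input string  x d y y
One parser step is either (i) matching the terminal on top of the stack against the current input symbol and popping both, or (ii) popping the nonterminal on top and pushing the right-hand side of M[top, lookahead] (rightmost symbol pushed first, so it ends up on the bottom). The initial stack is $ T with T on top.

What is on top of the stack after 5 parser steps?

T'

step 1: stack=$ T  input=x d y y $  — expand T -> x T'
step 2: stack=$ T' x  input=x d y y $  — match x
step 3: stack=$ T'  input=d y y $  — expand T' -> d y T' y
step 4: stack=$ y T' y d  input=d y y $  — match d
step 5: stack=$ y T' y  input=y y $  — match y
Stack after step 5: $ y T' (top = T').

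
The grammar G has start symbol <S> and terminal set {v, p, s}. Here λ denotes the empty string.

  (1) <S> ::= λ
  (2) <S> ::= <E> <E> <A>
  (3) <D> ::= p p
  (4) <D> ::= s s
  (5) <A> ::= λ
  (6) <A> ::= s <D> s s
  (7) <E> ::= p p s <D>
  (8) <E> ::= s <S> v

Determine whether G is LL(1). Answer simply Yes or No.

FIRST(<S>) = {λ, p, s}
FIRST(<D>) = {p, s}
FIRST(<A>) = {λ, s}
FIRST(<E>) = {p, s}
FOLLOW(<S>) = {$, v}
FOLLOW(<D>) = {$, p, s, v}
FOLLOW(<A>) = {$, v}
FOLLOW(<E>) = {$, p, s, v}
Each cell of M receives at most one production.

Yes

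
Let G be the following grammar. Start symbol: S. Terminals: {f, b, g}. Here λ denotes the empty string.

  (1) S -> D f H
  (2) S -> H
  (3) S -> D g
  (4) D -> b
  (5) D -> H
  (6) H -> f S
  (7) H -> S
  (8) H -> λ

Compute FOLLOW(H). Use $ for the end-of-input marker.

FIRST(S): from S->D f H we get {b, f, g}; from S->H we get {λ, b, f, g}; from S->D g we get {b, f, g}. So FIRST(S) = {λ, b, f, g}.
FIRST(H): from H->f S we get {f}; from H->S we get {λ, b, f, g}; from H->λ we get {λ}. So FIRST(H) = {λ, b, f, g}.
FIRST(D): from D->b we get {b}; from D->H we get {λ, b, f, g}. So FIRST(D) = {λ, b, f, g}.
FOLLOW(S) includes $ since S is the start symbol.
FOLLOW(D): in S->D f H, D is followed by f H with FIRST {f}; in S->D g, D is followed by g with FIRST {g}. Thus FOLLOW(D) = {f, g}.
FOLLOW(S): in H->f S, the suffix after S is empty, so FOLLOW(S) ⊇ FOLLOW(H) = {$, f, g}; in H->S, the suffix after S is empty, so FOLLOW(S) ⊇ FOLLOW(H) = {$, f, g}. Thus FOLLOW(S) = {$, f, g}.
FOLLOW(H): in S->D f H, the suffix after H is empty, so FOLLOW(H) ⊇ FOLLOW(S) = {$, f, g}; in S->H, the suffix after H is empty, so FOLLOW(H) ⊇ FOLLOW(S) = {$, f, g}; in D->H, the suffix after H is empty, so FOLLOW(H) ⊇ FOLLOW(D) = {f, g}. Thus FOLLOW(H) = {$, f, g}.

{$, f, g}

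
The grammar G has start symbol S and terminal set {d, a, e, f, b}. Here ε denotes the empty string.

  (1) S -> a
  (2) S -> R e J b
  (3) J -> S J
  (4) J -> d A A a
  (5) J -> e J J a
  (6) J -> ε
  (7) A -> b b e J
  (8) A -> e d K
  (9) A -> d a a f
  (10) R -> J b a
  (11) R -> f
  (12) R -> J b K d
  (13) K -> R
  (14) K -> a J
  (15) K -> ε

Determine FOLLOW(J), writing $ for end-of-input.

FIRST(A): from A->b b e J we get {b}; from A->e d K we get {e}; from A->d a a f we get {d}. So FIRST(A) = {b, d, e}.
FIRST(S): from S->a we get {a}; from S->R e J b we get {a, b, d, e, f}. So FIRST(S) = {a, b, d, e, f}.
FIRST(J): from J->S J we get {a, b, d, e, f}; from J->d A A a we get {d}; from J->e J J a we get {e}; from J->ε we get {ε}. So FIRST(J) = {ε, a, b, d, e, f}.
FIRST(R): from R->J b a we get {a, b, d, e, f}; from R->f we get {f}; from R->J b K d we get {a, b, d, e, f}. So FIRST(R) = {a, b, d, e, f}.
FIRST(K): from K->R we get {a, b, d, e, f}; from K->a J we get {a}; from K->ε we get {ε}. So FIRST(K) = {ε, a, b, d, e, f}.
FOLLOW(S) includes $ since S is the start symbol.
FOLLOW(A): in J->d A A a (occurrence 1), A is followed by A a with FIRST {b, d, e}; in J->d A A a (occurrence 2), A is followed by a with FIRST {a}. Thus FOLLOW(A) = {a, b, d, e}.
FOLLOW(K): in A->e d K, the suffix after K is empty, so FOLLOW(K) ⊇ FOLLOW(A) = {a, b, d, e}; in R->J b K d, K is followed by d with FIRST {d}. Thus FOLLOW(K) = {a, b, d, e}.
FOLLOW(J): in S->R e J b, J is followed by b with FIRST {b}; in J->S J, the suffix after J is empty (adds nothing new); in J->e J J a (occurrence 1), J is followed by J a with FIRST {a, b, d, e, f}; in J->e J J a (occurrence 2), J is followed by a with FIRST {a}; in A->b b e J, the suffix after J is empty, so FOLLOW(J) ⊇ FOLLOW(A) = {a, b, d, e}; in R->J b a, J is followed by b a with FIRST {b}; in R->J b K d, J is followed by b K d with FIRST {b}; in K->a J, the suffix after J is empty, so FOLLOW(J) ⊇ FOLLOW(K) = {a, b, d, e}. Thus FOLLOW(J) = {a, b, d, e, f}.
FOLLOW(S): in J->S J, S is followed by J with FIRST {ε, a, b, d, e, f}; in J->S J, the suffix after S is nullable, so FOLLOW(S) ⊇ FOLLOW(J) = {a, b, d, e, f}. Thus FOLLOW(S) = {$, a, b, d, e, f}.
FOLLOW(R): in S->R e J b, R is followed by e J b with FIRST {e}; in K->R, the suffix after R is empty, so FOLLOW(R) ⊇ FOLLOW(K) = {a, b, d, e}. Thus FOLLOW(R) = {a, b, d, e}.

{a, b, d, e, f}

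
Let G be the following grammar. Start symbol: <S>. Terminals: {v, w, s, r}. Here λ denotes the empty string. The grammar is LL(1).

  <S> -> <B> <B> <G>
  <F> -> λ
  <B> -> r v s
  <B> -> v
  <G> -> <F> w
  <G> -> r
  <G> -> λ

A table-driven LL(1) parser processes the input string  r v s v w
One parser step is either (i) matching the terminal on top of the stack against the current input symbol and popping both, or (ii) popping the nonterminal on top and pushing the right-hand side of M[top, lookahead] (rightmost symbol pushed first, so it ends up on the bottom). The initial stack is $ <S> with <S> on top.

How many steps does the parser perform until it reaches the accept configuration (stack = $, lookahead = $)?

10

step 1: stack=$ <S>  input=r v s v w $  — expand <S> -> <B> <B> <G>
step 2: stack=$ <G> <B> <B>  input=r v s v w $  — expand <B> -> r v s
step 3: stack=$ <G> <B> s v r  input=r v s v w $  — match r
step 4: stack=$ <G> <B> s v  input=v s v w $  — match v
step 5: stack=$ <G> <B> s  input=s v w $  — match s
step 6: stack=$ <G> <B>  input=v w $  — expand <B> -> v
step 7: stack=$ <G> v  input=v w $  — match v
step 8: stack=$ <G>  input=w $  — expand <G> -> <F> w
step 9: stack=$ w <F>  input=w $  — expand <F> -> λ
step 10: stack=$ w  input=w $  — match w
Accept reached after 10 steps.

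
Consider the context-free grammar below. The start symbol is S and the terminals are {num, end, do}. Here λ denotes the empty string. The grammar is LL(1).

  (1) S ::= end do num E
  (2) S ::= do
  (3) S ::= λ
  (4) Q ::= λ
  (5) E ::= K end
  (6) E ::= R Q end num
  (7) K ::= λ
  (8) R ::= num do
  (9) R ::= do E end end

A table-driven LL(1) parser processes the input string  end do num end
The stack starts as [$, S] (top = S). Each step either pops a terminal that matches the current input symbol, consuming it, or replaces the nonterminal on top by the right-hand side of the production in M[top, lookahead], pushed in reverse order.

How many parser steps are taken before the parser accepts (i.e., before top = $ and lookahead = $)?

step 1: stack=$ S  input=end do num end $  — expand S ::= end do num E
step 2: stack=$ E num do end  input=end do num end $  — match end
step 3: stack=$ E num do  input=do num end $  — match do
step 4: stack=$ E num  input=num end $  — match num
step 5: stack=$ E  input=end $  — expand E ::= K end
step 6: stack=$ end K  input=end $  — expand K ::= λ
step 7: stack=$ end  input=end $  — match end
Accept reached after 7 steps.

7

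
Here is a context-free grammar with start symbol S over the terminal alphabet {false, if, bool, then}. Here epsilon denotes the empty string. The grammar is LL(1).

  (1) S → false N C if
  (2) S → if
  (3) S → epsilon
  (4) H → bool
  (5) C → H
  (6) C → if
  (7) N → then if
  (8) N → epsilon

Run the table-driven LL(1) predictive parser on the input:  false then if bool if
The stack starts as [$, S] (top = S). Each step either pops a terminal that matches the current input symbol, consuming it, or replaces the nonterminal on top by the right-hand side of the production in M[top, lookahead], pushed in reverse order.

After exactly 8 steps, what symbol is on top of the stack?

if

step 1: stack=$ S  input=false then if bool if $  — expand S → false N C if
step 2: stack=$ if C N false  input=false then if bool if $  — match false
step 3: stack=$ if C N  input=then if bool if $  — expand N → then if
step 4: stack=$ if C if then  input=then if bool if $  — match then
step 5: stack=$ if C if  input=if bool if $  — match if
step 6: stack=$ if C  input=bool if $  — expand C → H
step 7: stack=$ if H  input=bool if $  — expand H → bool
step 8: stack=$ if bool  input=bool if $  — match bool
Stack after step 8: $ if (top = if).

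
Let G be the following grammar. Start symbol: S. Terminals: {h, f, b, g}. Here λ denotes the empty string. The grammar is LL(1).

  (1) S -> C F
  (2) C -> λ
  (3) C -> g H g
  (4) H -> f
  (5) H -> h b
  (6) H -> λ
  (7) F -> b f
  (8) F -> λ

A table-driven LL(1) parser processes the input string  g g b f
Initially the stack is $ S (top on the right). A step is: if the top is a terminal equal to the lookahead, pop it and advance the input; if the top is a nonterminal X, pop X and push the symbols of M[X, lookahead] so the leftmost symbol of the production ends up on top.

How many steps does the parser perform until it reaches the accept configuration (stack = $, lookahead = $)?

step 1: stack=$ S  input=g g b f $  — expand S -> C F
step 2: stack=$ F C  input=g g b f $  — expand C -> g H g
step 3: stack=$ F g H g  input=g g b f $  — match g
step 4: stack=$ F g H  input=g b f $  — expand H -> λ
step 5: stack=$ F g  input=g b f $  — match g
step 6: stack=$ F  input=b f $  — expand F -> b f
step 7: stack=$ f b  input=b f $  — match b
step 8: stack=$ f  input=f $  — match f
Accept reached after 8 steps.

8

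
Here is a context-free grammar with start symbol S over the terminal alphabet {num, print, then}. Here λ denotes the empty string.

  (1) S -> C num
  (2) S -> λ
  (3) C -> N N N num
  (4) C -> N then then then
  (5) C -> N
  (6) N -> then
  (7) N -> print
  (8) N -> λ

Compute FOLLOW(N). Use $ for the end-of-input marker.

FIRST(N) = {λ, print, then}
FIRST(C) = {λ, num, print, then}  (via N N N num, N then then then, N)
FIRST(S) = {λ, num, print, then}  (via C num)
FOLLOW(S) includes $ since S is the start symbol.
FOLLOW(S): S appears on no right-hand side. Thus FOLLOW(S) = {$}.
FOLLOW(C): in S->C num, C is followed by num with FIRST {num}. Thus FOLLOW(C) = {num}.
FOLLOW(N): in C->N N N num (occurrence 1), N is followed by N N num with FIRST {num, print, then}; in C->N N N num (occurrence 2), N is followed by N num with FIRST {num, print, then}; in C->N N N num (occurrence 3), N is followed by num with FIRST {num}; in C->N then then then, N is followed by then then then with FIRST {then}; in C->N, the suffix after N is empty, so FOLLOW(N) ⊇ FOLLOW(C) = {num}. Thus FOLLOW(N) = {num, print, then}.

{num, print, then}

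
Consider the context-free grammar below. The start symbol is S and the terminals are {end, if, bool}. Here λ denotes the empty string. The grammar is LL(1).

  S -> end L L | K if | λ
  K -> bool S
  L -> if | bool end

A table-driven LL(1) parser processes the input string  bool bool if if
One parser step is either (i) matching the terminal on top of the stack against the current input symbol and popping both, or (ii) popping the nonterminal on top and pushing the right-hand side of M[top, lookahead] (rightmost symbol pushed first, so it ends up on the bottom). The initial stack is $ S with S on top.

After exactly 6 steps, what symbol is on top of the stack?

S

step 1: stack=$ S  input=bool bool if if $  — expand S -> K if
step 2: stack=$ if K  input=bool bool if if $  — expand K -> bool S
step 3: stack=$ if S bool  input=bool bool if if $  — match bool
step 4: stack=$ if S  input=bool if if $  — expand S -> K if
step 5: stack=$ if if K  input=bool if if $  — expand K -> bool S
step 6: stack=$ if if S bool  input=bool if if $  — match bool
Stack after step 6: $ if if S (top = S).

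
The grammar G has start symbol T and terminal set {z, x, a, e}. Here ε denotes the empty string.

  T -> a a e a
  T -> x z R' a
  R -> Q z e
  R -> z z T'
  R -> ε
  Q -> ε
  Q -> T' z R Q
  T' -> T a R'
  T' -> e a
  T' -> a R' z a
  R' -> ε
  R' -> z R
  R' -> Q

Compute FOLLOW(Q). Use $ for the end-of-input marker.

FIRST(T) = {a, x}
FIRST(T') = {a, e, x}  (via T a R')
FIRST(Q) = {ε, a, e, x}  (via T' z R Q)
FIRST(R) = {ε, a, e, x, z}  (via Q z e)
FIRST(R') = {ε, a, e, x, z}  (via Q)
FOLLOW(T) includes $ since T is the start symbol.
FOLLOW(T): in T'->T a R', T is followed by a R' with FIRST {a}. Thus FOLLOW(T) = {$, a}.
FOLLOW(R): in Q->T' z R Q, R is followed by Q with FIRST {ε, a, e, x}; in Q->T' z R Q, the suffix after R is nullable, so FOLLOW(R) ⊇ FOLLOW(Q) = {a, e, x, z}; in R'->z R, the suffix after R is empty, so FOLLOW(R) ⊇ FOLLOW(R') = {a, e, x, z}. Thus FOLLOW(R) = {a, e, x, z}.
FOLLOW(T'): in R->z z T', the suffix after T' is empty, so FOLLOW(T') ⊇ FOLLOW(R) = {a, e, x, z}; in Q->T' z R Q, T' is followed by z R Q with FIRST {z}. Thus FOLLOW(T') = {a, e, x, z}.
FOLLOW(R'): in T->x z R' a, R' is followed by a with FIRST {a}; in T'->T a R', the suffix after R' is empty, so FOLLOW(R') ⊇ FOLLOW(T') = {a, e, x, z}; in T'->a R' z a, R' is followed by z a with FIRST {z}. Thus FOLLOW(R') = {a, e, x, z}.
FOLLOW(Q): in R->Q z e, Q is followed by z e with FIRST {z}; in Q->T' z R Q, the suffix after Q is empty (adds nothing new); in R'->Q, the suffix after Q is empty, so FOLLOW(Q) ⊇ FOLLOW(R') = {a, e, x, z}. Thus FOLLOW(Q) = {a, e, x, z}.

{a, e, x, z}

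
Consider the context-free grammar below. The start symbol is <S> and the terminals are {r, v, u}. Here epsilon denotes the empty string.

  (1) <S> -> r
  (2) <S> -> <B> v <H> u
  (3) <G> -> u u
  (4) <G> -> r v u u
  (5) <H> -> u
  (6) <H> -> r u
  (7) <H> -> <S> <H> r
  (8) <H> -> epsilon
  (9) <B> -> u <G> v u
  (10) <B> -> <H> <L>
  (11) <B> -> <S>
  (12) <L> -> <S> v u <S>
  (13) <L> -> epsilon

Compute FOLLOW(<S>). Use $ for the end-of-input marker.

FIRST(<G>): from <G>->u u we get {u}; from <G>->r v u u we get {r}. So FIRST(<G>) = {r, u}.
FIRST(<S>): from <S>->r we get {r}; from <S>-><B> v <H> u we get {r, u, v}. So FIRST(<S>) = {r, u, v}.
FIRST(<H>): from <H>->u we get {u}; from <H>->r u we get {r}; from <H>-><S> <H> r we get {r, u, v}; from <H>->epsilon we get {epsilon}. So FIRST(<H>) = {epsilon, r, u, v}.
FIRST(<L>): from <L>-><S> v u <S> we get {r, u, v}; from <L>->epsilon we get {epsilon}. So FIRST(<L>) = {epsilon, r, u, v}.
FIRST(<B>): from <B>->u <G> v u we get {u}; from <B>-><H> <L> we get {epsilon, r, u, v}; from <B>-><S> we get {r, u, v}. So FIRST(<B>) = {epsilon, r, u, v}.
FOLLOW(<S>) includes $ since <S> is the start symbol.
FOLLOW(<G>): in <B>->u <G> v u, <G> is followed by v u with FIRST {v}. Thus FOLLOW(<G>) = {v}.
FOLLOW(<B>): in <S>-><B> v <H> u, <B> is followed by v <H> u with FIRST {v}. Thus FOLLOW(<B>) = {v}.
FOLLOW(<H>): in <S>-><B> v <H> u, <H> is followed by u with FIRST {u}; in <H>-><S> <H> r, <H> is followed by r with FIRST {r}; in <B>-><H> <L>, <H> is followed by <L> with FIRST {epsilon, r, u, v}; in <B>-><H> <L>, the suffix after <H> is nullable, so FOLLOW(<H>) ⊇ FOLLOW(<B>) = {v}. Thus FOLLOW(<H>) = {r, u, v}.
FOLLOW(<L>): in <B>-><H> <L>, the suffix after <L> is empty, so FOLLOW(<L>) ⊇ FOLLOW(<B>) = {v}. Thus FOLLOW(<L>) = {v}.
FOLLOW(<S>): in <H>-><S> <H> r, <S> is followed by <H> r with FIRST {r, u, v}; in <B>-><S>, the suffix after <S> is empty, so FOLLOW(<S>) ⊇ FOLLOW(<B>) = {v}; in <L>-><S> v u <S> (occurrence 1), <S> is followed by v u <S> with FIRST {v}; in <L>-><S> v u <S> (occurrence 2), the suffix after <S> is empty, so FOLLOW(<S>) ⊇ FOLLOW(<L>) = {v}. Thus FOLLOW(<S>) = {$, r, u, v}.

{$, r, u, v}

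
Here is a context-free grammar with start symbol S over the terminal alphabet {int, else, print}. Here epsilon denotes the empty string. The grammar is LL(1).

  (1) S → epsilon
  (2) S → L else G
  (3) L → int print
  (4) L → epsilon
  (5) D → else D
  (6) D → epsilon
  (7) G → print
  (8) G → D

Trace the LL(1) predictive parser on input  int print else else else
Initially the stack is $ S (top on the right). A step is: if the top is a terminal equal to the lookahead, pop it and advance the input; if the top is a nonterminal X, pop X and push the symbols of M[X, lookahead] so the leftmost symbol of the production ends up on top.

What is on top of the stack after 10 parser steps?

      Stack               Input                       Action
   1  $ S                 int print else else else $  expand S → L else G
   2  $ G else L          int print else else else $  expand L → int print
   3  $ G else print int  int print else else else $  match int
   4  $ G else print      print else else else $      match print
   5  $ G else            else else else $            match else
   6  $ G                 else else $                 expand G → D
   7  $ D                 else else $                 expand D → else D
   8  $ D else            else else $                 match else
   9  $ D                 else $                      expand D → else D
  10  $ D else            else $                      match else
Stack after step 10: $ D (top = D).

D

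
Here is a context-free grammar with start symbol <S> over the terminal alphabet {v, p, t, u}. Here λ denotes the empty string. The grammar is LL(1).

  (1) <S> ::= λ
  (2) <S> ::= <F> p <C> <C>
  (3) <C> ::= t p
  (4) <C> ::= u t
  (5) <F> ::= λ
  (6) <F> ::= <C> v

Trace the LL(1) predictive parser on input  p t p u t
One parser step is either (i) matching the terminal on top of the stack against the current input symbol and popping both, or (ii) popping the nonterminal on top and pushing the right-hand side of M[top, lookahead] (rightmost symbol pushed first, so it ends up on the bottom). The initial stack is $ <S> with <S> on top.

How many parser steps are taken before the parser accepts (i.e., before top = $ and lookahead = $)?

9

     Stack            Input        Action
  1  $ <S>            p t p u t $  expand <S> ::= <F> p <C> <C>
  2  $ <C> <C> p <F>  p t p u t $  expand <F> ::= λ
  3  $ <C> <C> p      p t p u t $  match p
  4  $ <C> <C>        t p u t $    expand <C> ::= t p
  5  $ <C> p t        t p u t $    match t
  6  $ <C> p          p u t $      match p
  7  $ <C>            u t $        expand <C> ::= u t
  8  $ t u            u t $        match u
  9  $ t              t $          match t
Accept reached after 9 steps.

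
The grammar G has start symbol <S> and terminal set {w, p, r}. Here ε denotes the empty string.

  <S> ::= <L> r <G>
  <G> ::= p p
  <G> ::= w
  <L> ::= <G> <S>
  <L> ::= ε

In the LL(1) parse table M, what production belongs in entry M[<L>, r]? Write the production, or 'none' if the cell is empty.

FIRST(<G>) = {p, w}
FIRST(<L>) = {ε, p, w}  (via <G> <S>)
FIRST(<S>) = {p, r, w}  (via <L> r <G>)
FOLLOW(<S>) includes $ since <S> is the start symbol.
FOLLOW(<L>): in <S>::=<L> r <G>, <L> is followed by r <G> with FIRST {r}. Thus FOLLOW(<L>) = {r}.
For <L> ::= <G> <S>: FIRST(<G> <S>) = {p, w}, so it goes in M[<L>, t] for t ∈ {p, w}.
For <L> ::= ε: FIRST(ε) = {ε}, so it goes in M[<L>, t] for t ∈ {}; since ε ∈ FIRST, also for every t ∈ FOLLOW(<L>) = {r}.

<L> ::= ε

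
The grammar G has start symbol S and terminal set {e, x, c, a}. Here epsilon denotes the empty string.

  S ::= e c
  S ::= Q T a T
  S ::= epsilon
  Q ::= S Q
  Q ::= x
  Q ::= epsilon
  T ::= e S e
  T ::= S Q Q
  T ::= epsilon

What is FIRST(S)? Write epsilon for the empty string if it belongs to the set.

{epsilon, a, e, x}

FIRST(S): from S::=e c we get {e}; from S::=Q T a T we get {a, e, x}; from S::=epsilon we get {epsilon}. So FIRST(S) = {epsilon, a, e, x}.
FIRST(Q): from Q::=S Q we get {epsilon, a, e, x}; from Q::=x we get {x}; from Q::=epsilon we get {epsilon}. So FIRST(Q) = {epsilon, a, e, x}.
FIRST(T): from T::=e S e we get {e}; from T::=S Q Q we get {epsilon, a, e, x}; from T::=epsilon we get {epsilon}. So FIRST(T) = {epsilon, a, e, x}.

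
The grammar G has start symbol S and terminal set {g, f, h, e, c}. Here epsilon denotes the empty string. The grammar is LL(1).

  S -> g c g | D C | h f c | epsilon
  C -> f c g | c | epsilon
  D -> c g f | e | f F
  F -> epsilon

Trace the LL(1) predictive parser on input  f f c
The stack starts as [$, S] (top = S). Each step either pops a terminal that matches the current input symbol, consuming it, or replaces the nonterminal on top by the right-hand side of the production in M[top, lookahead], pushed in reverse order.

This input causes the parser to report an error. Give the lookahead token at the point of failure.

$

     Stack    Input    Action
  1  $ S      f f c $  expand S -> D C
  2  $ C D    f f c $  expand D -> f F
  3  $ C F f  f f c $  match f
  4  $ C F    f c $    expand F -> epsilon
  5  $ C      f c $    expand C -> f c g
  6  $ g c f  f c $    match f
  7  $ g c    c $      match c
  8  $ g      $        error: top is terminal g but lookahead is $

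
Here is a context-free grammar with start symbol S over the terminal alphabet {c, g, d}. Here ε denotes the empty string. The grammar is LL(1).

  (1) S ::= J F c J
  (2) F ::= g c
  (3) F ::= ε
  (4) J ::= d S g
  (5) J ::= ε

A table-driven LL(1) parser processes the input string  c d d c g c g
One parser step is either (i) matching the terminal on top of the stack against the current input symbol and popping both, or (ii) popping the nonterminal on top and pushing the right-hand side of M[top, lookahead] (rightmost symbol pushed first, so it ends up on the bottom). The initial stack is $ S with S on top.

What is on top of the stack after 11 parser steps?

F

      Stack                Input            Action
   1  $ S                  c d d c g c g $  expand S ::= J F c J
   2  $ J c F J            c d d c g c g $  expand J ::= ε
   3  $ J c F              c d d c g c g $  expand F ::= ε
   4  $ J c                c d d c g c g $  match c
   5  $ J                  d d c g c g $    expand J ::= d S g
   6  $ g S d              d d c g c g $    match d
   7  $ g S                d c g c g $      expand S ::= J F c J
   8  $ g J c F J          d c g c g $      expand J ::= d S g
   9  $ g J c F g S d      d c g c g $      match d
  10  $ g J c F g S        c g c g $        expand S ::= J F c J
  11  $ g J c F g J c F J  c g c g $        expand J ::= ε
Stack after step 11: $ g J c F g J c F (top = F).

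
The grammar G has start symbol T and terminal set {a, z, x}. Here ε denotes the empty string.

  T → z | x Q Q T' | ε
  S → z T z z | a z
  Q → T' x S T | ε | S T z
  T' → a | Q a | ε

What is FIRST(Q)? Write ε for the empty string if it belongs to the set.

{ε, a, x, z}

FIRST(T) = {ε, x, z}
FIRST(S) = {a, z}
FIRST(Q) = {ε, a, x, z}  (via T' x S T, S T z)
FIRST(T') = {ε, a, x, z}  (via Q a)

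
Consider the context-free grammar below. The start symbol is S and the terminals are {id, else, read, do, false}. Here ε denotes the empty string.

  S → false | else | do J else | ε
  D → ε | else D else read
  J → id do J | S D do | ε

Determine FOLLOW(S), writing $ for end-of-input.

{$, do, else}

FIRST(S) = {ε, do, else, false}
FIRST(D) = {ε, else}
FIRST(J) = {ε, do, else, false, id}  (via S D do)
FOLLOW(S) includes $ since S is the start symbol.
FOLLOW(S): in J→S D do, S is followed by D do with FIRST {do, else}. Thus FOLLOW(S) = {$, do, else}.
FOLLOW(D): in D→else D else read, D is followed by else read with FIRST {else}; in J→S D do, D is followed by do with FIRST {do}. Thus FOLLOW(D) = {do, else}.
FOLLOW(J): in S→do J else, J is followed by else with FIRST {else}; in J→id do J, the suffix after J is empty (adds nothing new). Thus FOLLOW(J) = {else}.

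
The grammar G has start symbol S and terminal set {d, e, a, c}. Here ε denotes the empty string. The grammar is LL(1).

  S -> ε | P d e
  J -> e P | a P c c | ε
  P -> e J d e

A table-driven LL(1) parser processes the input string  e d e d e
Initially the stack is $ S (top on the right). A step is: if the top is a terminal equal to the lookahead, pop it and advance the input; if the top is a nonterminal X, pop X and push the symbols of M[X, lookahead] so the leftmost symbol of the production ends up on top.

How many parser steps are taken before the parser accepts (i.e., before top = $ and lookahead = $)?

step 1: stack=$ S  input=e d e d e $  — expand S -> P d e
step 2: stack=$ e d P  input=e d e d e $  — expand P -> e J d e
step 3: stack=$ e d e d J e  input=e d e d e $  — match e
step 4: stack=$ e d e d J  input=d e d e $  — expand J -> ε
step 5: stack=$ e d e d  input=d e d e $  — match d
step 6: stack=$ e d e  input=e d e $  — match e
step 7: stack=$ e d  input=d e $  — match d
step 8: stack=$ e  input=e $  — match e
Accept reached after 8 steps.

8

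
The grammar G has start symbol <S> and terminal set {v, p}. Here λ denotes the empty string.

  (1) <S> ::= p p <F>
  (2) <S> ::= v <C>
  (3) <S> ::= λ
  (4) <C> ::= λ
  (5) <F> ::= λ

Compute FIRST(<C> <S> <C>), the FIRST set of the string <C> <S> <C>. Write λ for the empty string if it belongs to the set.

FIRST(<S>): from <S>::=p p <F> we get {p}; from <S>::=v <C> we get {v}; from <S>::=λ we get {λ}. So FIRST(<S>) = {λ, p, v}.
FIRST(<C>): from <C>::=λ we get {λ}. So FIRST(<C>) = {λ}.
FIRST(<F>): from <F>::=λ we get {λ}. So FIRST(<F>) = {λ}.
FIRST(<C> <S> <C>): take FIRST of each symbol in turn, carrying on past any symbol whose FIRST contains λ; result {λ, p, v}.

{λ, p, v}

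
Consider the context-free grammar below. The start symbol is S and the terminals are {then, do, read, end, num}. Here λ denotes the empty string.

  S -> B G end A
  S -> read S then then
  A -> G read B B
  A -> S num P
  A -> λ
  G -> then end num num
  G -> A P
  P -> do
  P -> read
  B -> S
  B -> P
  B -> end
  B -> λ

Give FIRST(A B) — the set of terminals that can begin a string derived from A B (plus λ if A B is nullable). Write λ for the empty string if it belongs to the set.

{λ, do, end, read, then}

FIRST(P) = {do, read}
FIRST(S) = {do, end, read, then}  (via B G end A)
FIRST(B) = {λ, do, end, read, then}  (via S, P)
FIRST(A) = {λ, do, end, read, then}  (via G read B B, S num P)
FIRST(G) = {do, end, read, then}  (via A P)
FIRST(A B): take FIRST of each symbol in turn, carrying on past any symbol whose FIRST contains λ; result {λ, do, end, read, then}.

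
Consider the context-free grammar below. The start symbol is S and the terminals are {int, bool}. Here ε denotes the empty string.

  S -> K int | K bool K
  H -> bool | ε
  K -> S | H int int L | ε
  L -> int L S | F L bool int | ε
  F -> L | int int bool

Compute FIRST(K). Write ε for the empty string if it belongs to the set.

FIRST(H): from H->bool we get {bool}; from H->ε we get {ε}. So FIRST(H) = {ε, bool}.
FIRST(S): from S->K int we get {bool, int}; from S->K bool K we get {bool, int}. So FIRST(S) = {bool, int}.
FIRST(K): from K->S we get {bool, int}; from K->H int int L we get {bool, int}; from K->ε we get {ε}. So FIRST(K) = {ε, bool, int}.
FIRST(L): from L->int L S we get {int}; from L->F L bool int we get {bool, int}; from L->ε we get {ε}. So FIRST(L) = {ε, bool, int}.
FIRST(F): from F->L we get {ε, bool, int}; from F->int int bool we get {int}. So FIRST(F) = {ε, bool, int}.

{ε, bool, int}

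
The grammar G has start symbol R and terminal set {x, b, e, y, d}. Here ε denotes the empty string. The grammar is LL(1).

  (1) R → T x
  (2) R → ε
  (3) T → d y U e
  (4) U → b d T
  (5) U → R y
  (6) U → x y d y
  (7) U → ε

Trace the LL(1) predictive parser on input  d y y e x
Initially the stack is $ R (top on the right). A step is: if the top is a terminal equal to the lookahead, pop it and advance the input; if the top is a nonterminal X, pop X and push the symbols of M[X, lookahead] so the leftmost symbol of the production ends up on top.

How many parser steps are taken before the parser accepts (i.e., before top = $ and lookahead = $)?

9

     Stack        Input        Action
  1  $ R          d y y e x $  expand R → T x
  2  $ x T        d y y e x $  expand T → d y U e
  3  $ x e U y d  d y y e x $  match d
  4  $ x e U y    y y e x $    match y
  5  $ x e U      y e x $      expand U → R y
  6  $ x e y R    y e x $      expand R → ε
  7  $ x e y      y e x $      match y
  8  $ x e        e x $        match e
  9  $ x          x $          match x
Accept reached after 9 steps.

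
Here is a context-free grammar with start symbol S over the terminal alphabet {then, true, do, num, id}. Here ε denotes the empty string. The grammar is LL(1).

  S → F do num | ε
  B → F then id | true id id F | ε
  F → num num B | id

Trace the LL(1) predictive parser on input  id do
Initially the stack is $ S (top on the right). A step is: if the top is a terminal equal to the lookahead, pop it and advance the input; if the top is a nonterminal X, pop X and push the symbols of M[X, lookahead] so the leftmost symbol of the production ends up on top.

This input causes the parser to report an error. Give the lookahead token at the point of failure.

$

     Stack        Input    Action
  1  $ S          id do $  expand S → F do num
  2  $ num do F   id do $  expand F → id
  3  $ num do id  id do $  match id
  4  $ num do     do $     match do
  5  $ num        $        error: top is terminal num but lookahead is $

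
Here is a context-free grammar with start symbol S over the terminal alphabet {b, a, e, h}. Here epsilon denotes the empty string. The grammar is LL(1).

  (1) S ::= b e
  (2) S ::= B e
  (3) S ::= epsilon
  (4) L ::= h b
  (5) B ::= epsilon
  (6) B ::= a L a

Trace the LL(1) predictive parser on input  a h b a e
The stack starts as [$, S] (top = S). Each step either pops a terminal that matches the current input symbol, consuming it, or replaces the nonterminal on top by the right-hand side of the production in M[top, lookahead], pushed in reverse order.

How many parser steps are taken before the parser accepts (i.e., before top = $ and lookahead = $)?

8

step 1: stack=$ S  input=a h b a e $  — expand S ::= B e
step 2: stack=$ e B  input=a h b a e $  — expand B ::= a L a
step 3: stack=$ e a L a  input=a h b a e $  — match a
step 4: stack=$ e a L  input=h b a e $  — expand L ::= h b
step 5: stack=$ e a b h  input=h b a e $  — match h
step 6: stack=$ e a b  input=b a e $  — match b
step 7: stack=$ e a  input=a e $  — match a
step 8: stack=$ e  input=e $  — match e
Accept reached after 8 steps.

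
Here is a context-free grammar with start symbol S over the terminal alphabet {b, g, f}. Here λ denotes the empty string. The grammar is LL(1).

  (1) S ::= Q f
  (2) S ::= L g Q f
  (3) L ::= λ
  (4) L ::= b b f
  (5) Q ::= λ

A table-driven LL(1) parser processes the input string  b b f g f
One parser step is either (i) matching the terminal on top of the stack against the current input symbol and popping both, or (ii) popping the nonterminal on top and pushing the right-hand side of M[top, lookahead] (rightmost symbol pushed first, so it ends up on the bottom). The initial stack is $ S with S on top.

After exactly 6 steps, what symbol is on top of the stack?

step 1: stack=$ S  input=b b f g f $  — expand S ::= L g Q f
step 2: stack=$ f Q g L  input=b b f g f $  — expand L ::= b b f
step 3: stack=$ f Q g f b b  input=b b f g f $  — match b
step 4: stack=$ f Q g f b  input=b f g f $  — match b
step 5: stack=$ f Q g f  input=f g f $  — match f
step 6: stack=$ f Q g  input=g f $  — match g
Stack after step 6: $ f Q (top = Q).

Q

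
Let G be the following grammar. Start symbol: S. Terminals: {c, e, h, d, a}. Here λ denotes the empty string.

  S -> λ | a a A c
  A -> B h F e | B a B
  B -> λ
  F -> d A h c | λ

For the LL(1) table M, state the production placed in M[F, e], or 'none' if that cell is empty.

F -> λ

FIRST(S): from S->λ we get {λ}; from S->a a A c we get {a}. So FIRST(S) = {λ, a}.
FIRST(B): from B->λ we get {λ}. So FIRST(B) = {λ}.
FIRST(F): from F->d A h c we get {d}; from F->λ we get {λ}. So FIRST(F) = {λ, d}.
FIRST(A): from A->B h F e we get {h}; from A->B a B we get {a}. So FIRST(A) = {a, h}.
FOLLOW(S) includes $ since S is the start symbol.
FOLLOW(F): in A->B h F e, F is followed by e with FIRST {e}. Thus FOLLOW(F) = {e}.
For F -> d A h c: FIRST(d A h c) = {d}, so it goes in M[F, t] for t ∈ {d}.
For F -> λ: FIRST(λ) = {λ}, so it goes in M[F, t] for t ∈ {}; since λ ∈ FIRST, also for every t ∈ FOLLOW(F) = {e}.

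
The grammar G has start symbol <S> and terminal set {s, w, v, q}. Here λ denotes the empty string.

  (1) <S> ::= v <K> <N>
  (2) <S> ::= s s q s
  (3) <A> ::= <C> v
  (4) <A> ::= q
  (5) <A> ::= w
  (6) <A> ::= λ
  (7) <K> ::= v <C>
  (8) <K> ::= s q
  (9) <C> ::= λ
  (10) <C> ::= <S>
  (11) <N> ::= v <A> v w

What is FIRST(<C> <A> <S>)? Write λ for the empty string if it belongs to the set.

{q, s, v, w}

FIRST(<S>) = {s, v}
FIRST(<K>) = {s, v}
FIRST(<N>) = {v}
FIRST(<C>) = {λ, s, v}  (via <S>)
FIRST(<A>) = {λ, q, s, v, w}  (via <C> v)
FIRST(<C> <A> <S>): take FIRST of each symbol in turn, carrying on past any symbol whose FIRST contains λ; result {q, s, v, w}.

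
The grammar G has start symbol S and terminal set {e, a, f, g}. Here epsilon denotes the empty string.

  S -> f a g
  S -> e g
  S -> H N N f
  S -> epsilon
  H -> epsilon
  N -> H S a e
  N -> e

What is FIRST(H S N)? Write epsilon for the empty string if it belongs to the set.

{a, e, f}

FIRST(H) = {epsilon}
FIRST(S) = {epsilon, a, e, f}  (via H N N f)
FIRST(N) = {a, e, f}  (via H S a e)
FIRST(H S N): take FIRST of each symbol in turn, carrying on past any symbol whose FIRST contains epsilon; result {a, e, f}.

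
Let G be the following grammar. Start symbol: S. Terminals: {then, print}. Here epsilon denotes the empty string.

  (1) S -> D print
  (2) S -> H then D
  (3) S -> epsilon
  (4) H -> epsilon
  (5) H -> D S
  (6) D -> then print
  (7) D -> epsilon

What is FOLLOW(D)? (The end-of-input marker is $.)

{$, print, then}

FIRST(D): from D->then print we get {then}; from D->epsilon we get {epsilon}. So FIRST(D) = {epsilon, then}.
FIRST(S): from S->D print we get {print, then}; from S->H then D we get {print, then}; from S->epsilon we get {epsilon}. So FIRST(S) = {epsilon, print, then}.
FIRST(H): from H->epsilon we get {epsilon}; from H->D S we get {epsilon, print, then}. So FIRST(H) = {epsilon, print, then}.
FOLLOW(S) includes $ since S is the start symbol.
FOLLOW(H): in S->H then D, H is followed by then D with FIRST {then}. Thus FOLLOW(H) = {then}.
FOLLOW(S): in H->D S, the suffix after S is empty, so FOLLOW(S) ⊇ FOLLOW(H) = {then}. Thus FOLLOW(S) = {$, then}.
FOLLOW(D): in S->D print, D is followed by print with FIRST {print}; in S->H then D, the suffix after D is empty, so FOLLOW(D) ⊇ FOLLOW(S) = {$, then}; in H->D S, D is followed by S with FIRST {epsilon, print, then}; in H->D S, the suffix after D is nullable, so FOLLOW(D) ⊇ FOLLOW(H) = {then}. Thus FOLLOW(D) = {$, print, then}.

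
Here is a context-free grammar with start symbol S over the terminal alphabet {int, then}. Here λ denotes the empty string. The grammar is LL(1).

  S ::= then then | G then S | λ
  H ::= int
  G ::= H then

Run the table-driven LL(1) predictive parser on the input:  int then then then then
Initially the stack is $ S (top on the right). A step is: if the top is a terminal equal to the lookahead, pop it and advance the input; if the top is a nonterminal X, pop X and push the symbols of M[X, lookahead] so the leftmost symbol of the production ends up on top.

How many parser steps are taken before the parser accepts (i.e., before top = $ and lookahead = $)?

9

     Stack              Input                      Action
  1  $ S                int then then then then $  expand S ::= G then S
  2  $ S then G         int then then then then $  expand G ::= H then
  3  $ S then then H    int then then then then $  expand H ::= int
  4  $ S then then int  int then then then then $  match int
  5  $ S then then      then then then then $      match then
  6  $ S then           then then then $           match then
  7  $ S                then then $                expand S ::= then then
  8  $ then then        then then $                match then
  9  $ then             then $                     match then
Accept reached after 9 steps.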